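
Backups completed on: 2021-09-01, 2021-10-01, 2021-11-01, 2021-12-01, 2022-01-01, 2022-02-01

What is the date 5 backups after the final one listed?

2022-07-01

Gaps: 30, 31, 30, 31, 31 days — not constant. Every event is on the 1st of the month.
Pattern: the 1st of each month.
March 2022: 2022-03-01.
Next: April 2022 → 2022-04-01.
May 2022: 2022-05-01.
Next: June 2022 → 2022-06-01.
Next: July 2022 → 2022-07-01.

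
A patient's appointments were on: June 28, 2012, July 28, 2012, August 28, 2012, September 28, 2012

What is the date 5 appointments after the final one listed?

February 28, 2013

Each date is the 28th; the gaps (30, 31, 31) track the month lengths.
The rule is the 28th of each month.
October 2012: October 28, 2012.
Next: November 2012 → November 28, 2012.
Next: December 2012 → December 28, 2012.
January 2013: January 28, 2013.
February 2013: February 28, 2013.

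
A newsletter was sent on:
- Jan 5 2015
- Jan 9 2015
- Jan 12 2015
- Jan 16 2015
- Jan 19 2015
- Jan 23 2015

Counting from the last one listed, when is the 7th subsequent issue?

Feb 16 2015

Gaps: 4, 3, 4, 3, 4 days — not constant, but cyclic with period 2.
The events fall on every Monday and Friday.
The following Monday is Jan 26 2015.
Next Friday: Jan 30 2015.
Next Monday: Feb 2 2015.
The following Friday is Feb 6 2015.
The following Monday is Feb 9 2015.
Next Friday: Feb 13 2015.
The following Monday is Feb 16 2015.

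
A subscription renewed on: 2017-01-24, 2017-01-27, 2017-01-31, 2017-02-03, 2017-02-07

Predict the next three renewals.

Every event lands on a Tuesday or Friday (gaps cycle 3, 4, 3, 4).
So the schedule is: every Tuesday and Friday.
The following Friday is 2017-02-10.
The following Tuesday is 2017-02-14.
Next Friday: 2017-02-17.

2017-02-10, 2017-02-14, 2017-02-17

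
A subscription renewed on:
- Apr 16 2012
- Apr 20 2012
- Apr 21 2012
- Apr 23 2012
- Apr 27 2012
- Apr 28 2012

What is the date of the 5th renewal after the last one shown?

The gap pattern 4, 1, 2, 4, 1 repeats every 3 events.
These are the Mondays, Fridays and Saturdays of each week.
The following Monday is Apr 30 2012.
Next Friday: May 4 2012.
Next Saturday: May 5 2012.
The following Monday is May 7 2012.
Next Friday: May 11 2012.

May 11 2012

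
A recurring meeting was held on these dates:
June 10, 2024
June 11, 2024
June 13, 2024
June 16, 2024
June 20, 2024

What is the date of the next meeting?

June 25, 2024

The spacing grows by 1 each time: 1, 2, 3, 4 days.
Next gap: 5 days. June 20, 2024 + 5 days = June 25, 2024.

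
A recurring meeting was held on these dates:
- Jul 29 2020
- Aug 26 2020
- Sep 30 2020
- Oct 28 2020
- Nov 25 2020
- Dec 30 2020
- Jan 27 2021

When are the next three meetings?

These are Wednesdays with 28, 35, 28, 28, 35, 28-day gaps.
Each is the final Wednesday of its month — Jul 29 2020 is past the 28th, so '4th Wednesday' doesn't fit.
Last Wednesday of February 2021: Feb 24 2021.
March 2021 ends with Wednesday Mar 31 2021.
April 2021 ends with Wednesday Apr 28 2021.

Feb 24 2021, Mar 31 2021, Apr 28 2021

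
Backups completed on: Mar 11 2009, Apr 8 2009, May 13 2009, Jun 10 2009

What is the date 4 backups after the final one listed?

Oct 14 2009

These are Wednesdays at 28- or 35-day spacing (28, 35, 28).
The pattern: 2nd Wednesday of the month.
2nd Wednesday of July 2009: Jul 8 2009.
2nd Wednesday of August 2009: Aug 12 2009.
2nd Wednesday of September 2009: Sep 9 2009.
October 2009 — 2nd Wednesday is Oct 14 2009.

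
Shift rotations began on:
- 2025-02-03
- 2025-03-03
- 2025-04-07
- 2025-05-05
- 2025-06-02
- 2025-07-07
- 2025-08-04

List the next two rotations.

Gaps: 28, 35, 28, 28, 35, 28 days — a mix of 28 and 35. Every date is a Monday.
Each is the 1st Monday of its month.
September 2025 — 1st Monday is 2025-09-01.
October 2025 — 1st Monday is 2025-10-06.

2025-09-01, 2025-10-06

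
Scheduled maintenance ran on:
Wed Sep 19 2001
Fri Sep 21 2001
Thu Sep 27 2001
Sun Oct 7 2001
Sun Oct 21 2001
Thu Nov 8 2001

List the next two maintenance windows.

The spacing grows by 4 each time: 2, 6, 10, 14, 18 days.
Next gap: 22 days. Thu Nov 8 2001 + 22 days = Fri Nov 30 2001.
Next gap: 26 days. Fri Nov 30 2001 + 26 days = Wed Dec 26 2001.

Fri Nov 30 2001, Wed Dec 26 2001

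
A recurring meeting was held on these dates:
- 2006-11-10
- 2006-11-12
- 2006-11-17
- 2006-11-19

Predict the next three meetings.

2006-11-24, 2006-11-26, 2006-12-01

Gaps: 2, 5, 2 days — not constant, but cyclic with period 2.
The events fall on every Friday and Sunday.
Next Friday: 2006-11-24.
Next Sunday: 2006-11-26.
The following Friday is 2006-12-01.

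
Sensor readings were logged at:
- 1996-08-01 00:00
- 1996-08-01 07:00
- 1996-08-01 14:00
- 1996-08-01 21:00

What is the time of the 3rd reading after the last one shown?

1996-08-02 18:00

Spacing: 7, 7, 7 h — constant 7 h.
1996-08-01 21:00 + 7 h = 1996-08-02 04:00.
1996-08-02 04:00 + 7 h = 1996-08-02 11:00.
1996-08-02 11:00 + 7 h = 1996-08-02 18:00.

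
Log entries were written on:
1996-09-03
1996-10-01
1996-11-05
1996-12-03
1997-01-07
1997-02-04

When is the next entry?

1997-03-04

All dates are Tuesdays, 28, 35, 28, 35, 28 days apart.
Specifically, the 1st Tuesday of each month.
March 1997 — 1st Tuesday is 1997-03-04.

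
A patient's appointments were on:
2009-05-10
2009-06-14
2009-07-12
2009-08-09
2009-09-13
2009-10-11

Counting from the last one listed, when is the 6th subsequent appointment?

2010-04-11

Gaps: 35, 28, 28, 35, 28 days — a mix of 28 and 35. Every date is a Sunday.
Each is the 2nd Sunday of its month.
November 2009 — 2nd Sunday is 2009-11-08.
December 2009 — 2nd Sunday is 2009-12-13.
January 2010 — 2nd Sunday is 2010-01-10.
2nd Sunday of February 2010: 2010-02-14.
2nd Sunday of March 2010: 2010-03-14.
April 2010 — 2nd Sunday is 2010-04-11.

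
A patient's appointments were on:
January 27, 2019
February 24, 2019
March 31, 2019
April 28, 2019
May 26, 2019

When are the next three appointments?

June 30, 2019; July 28, 2019; August 25, 2019

All Sundays; the gaps (28, 35, 28, 28) vary with month length.
This is the last Sunday of each month.
Last Sunday of June 2019: June 30, 2019.
Last Sunday of July 2019: July 28, 2019.
August 2019 ends with Sunday August 25, 2019.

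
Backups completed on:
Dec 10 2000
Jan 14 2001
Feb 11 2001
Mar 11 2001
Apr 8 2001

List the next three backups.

May 13 2001, Jun 10 2001, Jul 8 2001

These are Sundays at 28- or 35-day spacing (35, 28, 28, 28).
The pattern: 2nd Sunday of the month.
May 2001 — 2nd Sunday is May 13 2001.
June 2001 — 2nd Sunday is Jun 10 2001.
2nd Sunday of July 2001: Jul 8 2001.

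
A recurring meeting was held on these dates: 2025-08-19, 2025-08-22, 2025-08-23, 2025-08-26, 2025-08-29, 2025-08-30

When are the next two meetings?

The gap pattern 3, 1, 3, 3, 1 repeats every 3 events.
These are the Tuesdays, Fridays and Saturdays of each week.
The following Tuesday is 2025-09-02.
The following Friday is 2025-09-05.

2025-09-02, 2025-09-05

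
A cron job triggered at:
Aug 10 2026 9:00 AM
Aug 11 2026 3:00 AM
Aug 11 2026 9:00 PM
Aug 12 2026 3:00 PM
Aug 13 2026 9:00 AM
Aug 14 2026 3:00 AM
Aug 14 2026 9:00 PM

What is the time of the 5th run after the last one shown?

The interval is a steady 18 hours (18, 18, 18, 18, 18, 18).
Aug 14 2026 9:00 PM + 18 h = Aug 15 2026 3:00 PM.
Aug 15 2026 3:00 PM + 18 h = Aug 16 2026 9:00 AM.
Aug 16 2026 9:00 AM + 18 h = Aug 17 2026 3:00 AM.
Aug 17 2026 3:00 AM + 18 h = Aug 17 2026 9:00 PM.
Aug 17 2026 9:00 PM + 18 h = Aug 18 2026 3:00 PM.

Aug 18 2026 3:00 PM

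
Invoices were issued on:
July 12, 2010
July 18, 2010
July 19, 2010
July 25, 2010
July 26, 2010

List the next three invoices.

August 1, 2010; August 2, 2010; August 8, 2010

The gap pattern 6, 1, 6, 1 repeats every 2 events.
These are the Mondays and Sundays of each week.
Next Sunday: August 1, 2010.
Next Monday: August 2, 2010.
Next Sunday: August 8, 2010.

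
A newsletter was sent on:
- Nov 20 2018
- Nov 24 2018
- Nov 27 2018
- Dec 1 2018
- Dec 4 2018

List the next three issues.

Dec 8 2018, Dec 11 2018, Dec 15 2018

Gaps: 4, 3, 4, 3 days — not constant, but cyclic with period 2.
The events fall on every Tuesday and Saturday.
Next Saturday: Dec 8 2018.
Next Tuesday: Dec 11 2018.
The following Saturday is Dec 15 2018.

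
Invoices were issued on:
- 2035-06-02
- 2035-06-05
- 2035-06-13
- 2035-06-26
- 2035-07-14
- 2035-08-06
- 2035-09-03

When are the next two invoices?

Gaps: 3, 8, 13, 18, 23, 28 days — each gap is 5 larger than the previous one.
Next gap: 33 days. 2035-09-03 + 33 days = 2035-10-06.
Next gap: 38 days. 2035-10-06 + 38 days = 2035-11-13.

2035-10-06, 2035-11-13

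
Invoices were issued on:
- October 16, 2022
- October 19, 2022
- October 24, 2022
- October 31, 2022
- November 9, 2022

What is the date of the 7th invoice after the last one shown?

March 8, 2023

Gaps: 3, 5, 7, 9 days — each gap is 2 larger than the previous one.
Next gap: 11 days. November 9, 2022 + 11 days = November 20, 2022.
Next gap: 13 days. November 20, 2022 + 13 days = December 3, 2022.
Next gap: 15 days. December 3, 2022 + 15 days = December 18, 2022.
Next gap: 17 days. December 18, 2022 + 17 days = January 4, 2023.
Next gap: 19 days. January 4, 2023 + 19 days = January 23, 2023.
Next gap: 21 days. January 23, 2023 + 21 days = February 13, 2023.
Next gap: 23 days. February 13, 2023 + 23 days = March 8, 2023.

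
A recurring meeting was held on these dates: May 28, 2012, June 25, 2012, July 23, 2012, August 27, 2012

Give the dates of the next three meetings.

September 24, 2012; October 22, 2012; November 26, 2012

These are Mondays at 28- or 35-day spacing (28, 28, 35).
The pattern: 4th Monday of the month.
September 2012 — 4th Monday is September 24, 2012.
4th Monday of October 2012: October 22, 2012.
November 2012 — 4th Monday is November 26, 2012.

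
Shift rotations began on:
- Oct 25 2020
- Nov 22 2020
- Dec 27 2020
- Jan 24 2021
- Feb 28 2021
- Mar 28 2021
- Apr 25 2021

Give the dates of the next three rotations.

These are Sundays at 28- or 35-day spacing (28, 35, 28, 35, 28, 28).
The pattern: 4th Sunday of the month.
May 2021 — 4th Sunday is May 23 2021.
June 2021 — 4th Sunday is Jun 27 2021.
4th Sunday of July 2021: Jul 25 2021.

May 23 2021, Jun 27 2021, Jul 25 2021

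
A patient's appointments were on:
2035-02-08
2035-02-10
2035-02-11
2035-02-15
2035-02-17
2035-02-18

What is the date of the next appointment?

2035-02-22

Every event lands on a Thursday or Saturday or Sunday (gaps cycle 2, 1, 4, 2, 1).
So the schedule is: every Thursday, Saturday and Sunday.
The following Thursday is 2035-02-22.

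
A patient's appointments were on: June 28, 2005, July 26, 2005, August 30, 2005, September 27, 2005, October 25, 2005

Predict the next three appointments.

These are Tuesdays with 28, 35, 28, 28-day gaps.
Each is the final Tuesday of its month — August 30, 2005 is past the 28th, so '4th Tuesday' doesn't fit.
Last Tuesday of November 2005: November 29, 2005.
December 2005 ends with Tuesday December 27, 2005.
Last Tuesday of January 2006: January 31, 2006.

November 29, 2005; December 27, 2005; January 31, 2006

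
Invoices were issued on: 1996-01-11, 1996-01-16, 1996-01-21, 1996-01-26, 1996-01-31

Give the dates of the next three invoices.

1996-02-05, 1996-02-10, 1996-02-15

The spacing is 5, 5, 5, 5 days — always 5 days.
1996-01-31 + 5 days = 1996-02-05.
1996-02-05 + 5 days = 1996-02-10.
1996-02-10 + 5 days = 1996-02-15.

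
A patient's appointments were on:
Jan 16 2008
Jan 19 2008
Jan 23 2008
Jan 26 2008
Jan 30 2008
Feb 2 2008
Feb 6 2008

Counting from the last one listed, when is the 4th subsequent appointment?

Every event lands on a Wednesday or Saturday (gaps cycle 3, 4, 3, 4, 3, 4).
So the schedule is: every Wednesday and Saturday.
Next Saturday: Feb 9 2008.
Next Wednesday: Feb 13 2008.
Next Saturday: Feb 16 2008.
The following Wednesday is Feb 20 2008.

Feb 20 2008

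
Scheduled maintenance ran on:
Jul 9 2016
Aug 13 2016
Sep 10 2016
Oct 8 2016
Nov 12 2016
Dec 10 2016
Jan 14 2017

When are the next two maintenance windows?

Feb 11 2017, Mar 11 2017

Gaps: 35, 28, 28, 35, 28, 35 days — a mix of 28 and 35. Every date is a Saturday.
Each is the 2nd Saturday of its month.
2nd Saturday of February 2017: Feb 11 2017.
March 2017 — 2nd Saturday is Mar 11 2017.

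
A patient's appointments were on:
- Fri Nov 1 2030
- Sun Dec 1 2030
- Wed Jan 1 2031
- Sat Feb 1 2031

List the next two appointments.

The day-of-month is always 1 (30, 31, 31 days between events).
So this recurs on the 1st of each month.
March 2031: Sat Mar 1 2031.
Next: April 2031 → Tue Apr 1 2031.

Sat Mar 1 2031, Tue Apr 1 2031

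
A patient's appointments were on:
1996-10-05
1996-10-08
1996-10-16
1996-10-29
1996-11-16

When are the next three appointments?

The spacing grows by 5 each time: 3, 8, 13, 18 days.
Next gap: 23 days. 1996-11-16 + 23 days = 1996-12-09.
Next gap: 28 days. 1996-12-09 + 28 days = 1997-01-06.
Next gap: 33 days. 1997-01-06 + 33 days = 1997-02-08.

1996-12-09, 1997-01-06, 1997-02-08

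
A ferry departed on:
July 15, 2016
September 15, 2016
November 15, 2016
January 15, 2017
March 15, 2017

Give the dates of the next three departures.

Each date is the 15th; the gaps (62, 61, 61, 59) track the month lengths.
The rule is the 15th of every 2 months.
Next: May 2017 → May 15, 2017.
Next: July 2017 → July 15, 2017.
September 2017: September 15, 2017.

May 15, 2017; July 15, 2017; September 15, 2017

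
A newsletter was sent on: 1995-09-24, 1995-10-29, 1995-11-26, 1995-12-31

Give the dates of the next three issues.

1996-01-28, 1996-02-25, 1996-03-31

Every date is a Sunday; gaps 35, 28, 35 days.
Each is the last Sunday of its month (at least one falls on the 29th or later, ruling out '4th Sunday').
Last Sunday of January 1996: 1996-01-28.
Last Sunday of February 1996: 1996-02-25.
March 1996 ends with Sunday 1996-03-31.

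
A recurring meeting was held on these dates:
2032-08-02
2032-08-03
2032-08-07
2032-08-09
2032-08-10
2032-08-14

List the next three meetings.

The gap pattern 1, 4, 2, 1, 4 repeats every 3 events.
These are the Mondays, Tuesdays and Saturdays of each week.
Next Monday: 2032-08-16.
The following Tuesday is 2032-08-17.
The following Saturday is 2032-08-21.

2032-08-16, 2032-08-17, 2032-08-21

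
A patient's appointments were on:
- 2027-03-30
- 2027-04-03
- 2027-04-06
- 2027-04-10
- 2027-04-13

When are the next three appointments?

The gap pattern 4, 3, 4, 3 repeats every 2 events.
These are the Tuesdays and Saturdays of each week.
Next Saturday: 2027-04-17.
Next Tuesday: 2027-04-20.
The following Saturday is 2027-04-24.

2027-04-17, 2027-04-20, 2027-04-24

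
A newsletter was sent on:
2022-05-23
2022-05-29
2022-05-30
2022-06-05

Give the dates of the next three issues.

The gap pattern 6, 1, 6 repeats every 2 events.
These are the Mondays and Sundays of each week.
Next Monday: 2022-06-06.
The following Sunday is 2022-06-12.
The following Monday is 2022-06-13.

2022-06-06, 2022-06-12, 2022-06-13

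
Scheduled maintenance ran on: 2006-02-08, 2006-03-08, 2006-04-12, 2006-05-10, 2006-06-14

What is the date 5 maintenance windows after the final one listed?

All dates are Wednesdays, 28, 35, 28, 35 days apart.
Specifically, the 2nd Wednesday of each month.
July 2006 — 2nd Wednesday is 2006-07-12.
2nd Wednesday of August 2006: 2006-08-09.
September 2006 — 2nd Wednesday is 2006-09-13.
2nd Wednesday of October 2006: 2006-10-11.
November 2006 — 2nd Wednesday is 2006-11-08.

2006-11-08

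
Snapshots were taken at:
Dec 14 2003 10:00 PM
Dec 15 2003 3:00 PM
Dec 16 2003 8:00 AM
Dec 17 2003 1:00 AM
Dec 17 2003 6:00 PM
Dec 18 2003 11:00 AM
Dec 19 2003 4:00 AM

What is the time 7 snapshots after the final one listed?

Dec 24 2003 3:00 AM

The interval is a steady 17 hours (17, 17, 17, 17, 17, 17).
Dec 19 2003 4:00 AM + 17 h = Dec 19 2003 9:00 PM.
Dec 19 2003 9:00 PM + 17 h = Dec 20 2003 2:00 PM.
Dec 20 2003 2:00 PM + 17 h = Dec 21 2003 7:00 AM.
Dec 21 2003 7:00 AM + 17 h = Dec 22 2003 12:00 AM.
Dec 22 2003 12:00 AM + 17 h = Dec 22 2003 5:00 PM.
Dec 22 2003 5:00 PM + 17 h = Dec 23 2003 10:00 AM.
Dec 23 2003 10:00 AM + 17 h = Dec 24 2003 3:00 AM.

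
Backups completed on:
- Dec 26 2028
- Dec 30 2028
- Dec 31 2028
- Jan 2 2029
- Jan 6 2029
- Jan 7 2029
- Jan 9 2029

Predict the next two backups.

Jan 13 2029, Jan 14 2029

Every event lands on a Tuesday or Saturday or Sunday (gaps cycle 4, 1, 2, 4, 1, 2).
So the schedule is: every Tuesday, Saturday and Sunday.
The following Saturday is Jan 13 2029.
The following Sunday is Jan 14 2029.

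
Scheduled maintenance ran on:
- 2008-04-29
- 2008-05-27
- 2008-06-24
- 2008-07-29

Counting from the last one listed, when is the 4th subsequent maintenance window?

2008-11-25

Every date is a Tuesday; gaps 28, 28, 35 days.
Each is the last Tuesday of its month (at least one falls on the 29th or later, ruling out '4th Tuesday').
Last Tuesday of August 2008: 2008-08-26.
Last Tuesday of September 2008: 2008-09-30.
October 2008 ends with Tuesday 2008-10-28.
November 2008 ends with Tuesday 2008-11-25.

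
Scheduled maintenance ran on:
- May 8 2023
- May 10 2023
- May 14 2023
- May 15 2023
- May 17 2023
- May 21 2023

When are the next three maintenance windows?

May 22 2023, May 24 2023, May 28 2023

The gap pattern 2, 4, 1, 2, 4 repeats every 3 events.
These are the Mondays, Wednesdays and Sundays of each week.
Next Monday: May 22 2023.
The following Wednesday is May 24 2023.
Next Sunday: May 28 2023.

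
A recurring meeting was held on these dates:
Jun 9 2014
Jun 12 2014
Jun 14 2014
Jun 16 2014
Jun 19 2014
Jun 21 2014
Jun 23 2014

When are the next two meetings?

The gap pattern 3, 2, 2, 3, 2, 2 repeats every 3 events.
These are the Mondays, Thursdays and Saturdays of each week.
The following Thursday is Jun 26 2014.
Next Saturday: Jun 28 2014.

Jun 26 2014, Jun 28 2014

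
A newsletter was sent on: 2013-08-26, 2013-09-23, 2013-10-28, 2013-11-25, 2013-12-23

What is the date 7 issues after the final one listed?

2014-07-28

Gaps: 28, 35, 28, 28 days — a mix of 28 and 35. Every date is a Monday.
Each is the 4th Monday of its month.
January 2014 — 4th Monday is 2014-01-27.
February 2014 — 4th Monday is 2014-02-24.
March 2014 — 4th Monday is 2014-03-24.
4th Monday of April 2014: 2014-04-28.
May 2014 — 4th Monday is 2014-05-26.
4th Monday of June 2014: 2014-06-23.
July 2014 — 4th Monday is 2014-07-28.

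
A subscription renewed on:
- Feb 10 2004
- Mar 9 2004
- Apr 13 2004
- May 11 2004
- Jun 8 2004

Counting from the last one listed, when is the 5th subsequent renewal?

These are Tuesdays at 28- or 35-day spacing (28, 35, 28, 28).
The pattern: 2nd Tuesday of the month.
2nd Tuesday of July 2004: Jul 13 2004.
August 2004 — 2nd Tuesday is Aug 10 2004.
2nd Tuesday of September 2004: Sep 14 2004.
October 2004 — 2nd Tuesday is Oct 12 2004.
2nd Tuesday of November 2004: Nov 9 2004.

Nov 9 2004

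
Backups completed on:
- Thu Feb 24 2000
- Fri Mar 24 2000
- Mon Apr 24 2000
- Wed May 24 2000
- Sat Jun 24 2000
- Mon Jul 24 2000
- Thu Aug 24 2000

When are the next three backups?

Gaps: 29, 31, 30, 31, 30, 31 days — not constant. Every event is on the 24th of the month.
Pattern: the 24th of each month.
September 2000: Sun Sep 24 2000.
October 2000: Tue Oct 24 2000.
Next: November 2000 → Fri Nov 24 2000.

Sun Sep 24 2000, Tue Oct 24 2000, Fri Nov 24 2000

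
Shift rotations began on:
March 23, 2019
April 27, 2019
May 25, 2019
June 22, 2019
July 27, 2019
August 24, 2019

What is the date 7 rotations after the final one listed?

Gaps: 35, 28, 28, 35, 28 days — a mix of 28 and 35. Every date is a Saturday.
Each is the 4th Saturday of its month.
4th Saturday of September 2019: September 28, 2019.
4th Saturday of October 2019: October 26, 2019.
November 2019 — 4th Saturday is November 23, 2019.
4th Saturday of December 2019: December 28, 2019.
January 2020 — 4th Saturday is January 25, 2020.
February 2020 — 4th Saturday is February 22, 2020.
March 2020 — 4th Saturday is March 28, 2020.

March 28, 2020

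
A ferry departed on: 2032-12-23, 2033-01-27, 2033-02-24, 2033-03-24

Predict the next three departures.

2033-04-28, 2033-05-26, 2033-06-23

All dates are Thursdays, 35, 28, 28 days apart.
Specifically, the 4th Thursday of each month.
April 2033 — 4th Thursday is 2033-04-28.
4th Thursday of May 2033: 2033-05-26.
4th Thursday of June 2033: 2033-06-23.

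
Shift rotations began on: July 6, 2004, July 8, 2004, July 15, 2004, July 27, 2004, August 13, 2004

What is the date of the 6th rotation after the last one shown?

March 8, 2005

The spacing grows by 5 each time: 2, 7, 12, 17 days.
Next gap: 22 days. August 13, 2004 + 22 days = September 4, 2004.
Next gap: 27 days. September 4, 2004 + 27 days = October 1, 2004.
Next gap: 32 days. October 1, 2004 + 32 days = November 2, 2004.
Next gap: 37 days. November 2, 2004 + 37 days = December 9, 2004.
Next gap: 42 days. December 9, 2004 + 42 days = January 20, 2005.
Next gap: 47 days. January 20, 2005 + 47 days = March 8, 2005.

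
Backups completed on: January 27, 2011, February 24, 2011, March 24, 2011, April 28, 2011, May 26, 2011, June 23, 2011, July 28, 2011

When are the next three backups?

August 25, 2011; September 22, 2011; October 27, 2011

These are Thursdays at 28- or 35-day spacing (28, 28, 35, 28, 28, 35).
The pattern: 4th Thursday of the month.
4th Thursday of August 2011: August 25, 2011.
4th Thursday of September 2011: September 22, 2011.
4th Thursday of October 2011: October 27, 2011.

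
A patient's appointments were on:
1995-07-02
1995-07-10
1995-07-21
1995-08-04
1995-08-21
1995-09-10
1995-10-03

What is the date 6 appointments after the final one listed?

1996-04-21

Intervals are 8, 11, 14, 17, 20, 23 days — an arithmetic progression with common difference 3.
Next gap: 26 days. 1995-10-03 + 26 days = 1995-10-29.
Next gap: 29 days. 1995-10-29 + 29 days = 1995-11-27.
Next gap: 32 days. 1995-11-27 + 32 days = 1995-12-29.
Next gap: 35 days. 1995-12-29 + 35 days = 1996-02-02.
Next gap: 38 days. 1996-02-02 + 38 days = 1996-03-11.
Next gap: 41 days. 1996-03-11 + 41 days = 1996-04-21.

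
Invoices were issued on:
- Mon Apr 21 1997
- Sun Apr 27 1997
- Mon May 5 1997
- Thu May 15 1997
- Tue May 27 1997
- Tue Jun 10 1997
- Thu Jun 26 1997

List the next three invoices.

Mon Jul 14 1997, Sun Aug 3 1997, Mon Aug 25 1997

The spacing grows by 2 each time: 6, 8, 10, 12, 14, 16 days.
Next gap: 18 days. Thu Jun 26 1997 + 18 days = Mon Jul 14 1997.
Next gap: 20 days. Mon Jul 14 1997 + 20 days = Sun Aug 3 1997.
Next gap: 22 days. Sun Aug 3 1997 + 22 days = Mon Aug 25 1997.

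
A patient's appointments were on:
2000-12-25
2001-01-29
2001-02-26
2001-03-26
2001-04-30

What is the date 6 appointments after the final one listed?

These are Mondays with 35, 28, 28, 35-day gaps.
Each is the final Monday of its month — 2001-01-29 is past the 28th, so '4th Monday' doesn't fit.
Last Monday of May 2001: 2001-05-28.
Last Monday of June 2001: 2001-06-25.
July 2001 ends with Monday 2001-07-30.
Last Monday of August 2001: 2001-08-27.
September 2001 ends with Monday 2001-09-24.
Last Monday of October 2001: 2001-10-29.

2001-10-29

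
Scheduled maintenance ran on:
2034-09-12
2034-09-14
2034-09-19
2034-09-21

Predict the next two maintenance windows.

2034-09-26, 2034-09-28

Gaps: 2, 5, 2 days — not constant, but cyclic with period 2.
The events fall on every Tuesday and Thursday.
Next Tuesday: 2034-09-26.
Next Thursday: 2034-09-28.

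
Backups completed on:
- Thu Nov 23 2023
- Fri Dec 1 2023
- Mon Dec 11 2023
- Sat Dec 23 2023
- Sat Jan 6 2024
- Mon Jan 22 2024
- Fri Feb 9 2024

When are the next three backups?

The spacing grows by 2 each time: 8, 10, 12, 14, 16, 18 days.
Next gap: 20 days. Fri Feb 9 2024 + 20 days = Thu Feb 29 2024.
Next gap: 22 days. Thu Feb 29 2024 + 22 days = Fri Mar 22 2024.
Next gap: 24 days. Fri Mar 22 2024 + 24 days = Mon Apr 15 2024.

Thu Feb 29 2024, Fri Mar 22 2024, Mon Apr 15 2024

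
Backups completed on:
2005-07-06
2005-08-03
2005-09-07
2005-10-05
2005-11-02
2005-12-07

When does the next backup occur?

Gaps: 28, 35, 28, 28, 35 days — a mix of 28 and 35. Every date is a Wednesday.
Each is the 1st Wednesday of its month.
1st Wednesday of January 2006: 2006-01-04.

2006-01-04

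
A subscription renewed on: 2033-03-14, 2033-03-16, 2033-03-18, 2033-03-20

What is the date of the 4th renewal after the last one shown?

Gaps between consecutive events: 2, 2, 2 days — a constant 2-day interval.
2033-03-20 + 2 days = 2033-03-22.
2033-03-22 + 2 days = 2033-03-24.
2033-03-24 + 2 days = 2033-03-26.
2033-03-26 + 2 days = 2033-03-28.

2033-03-28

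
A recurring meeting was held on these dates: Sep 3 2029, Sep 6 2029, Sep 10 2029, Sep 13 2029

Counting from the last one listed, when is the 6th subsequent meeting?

The gap pattern 3, 4, 3 repeats every 2 events.
These are the Mondays and Thursdays of each week.
Next Monday: Sep 17 2029.
The following Thursday is Sep 20 2029.
The following Monday is Sep 24 2029.
Next Thursday: Sep 27 2029.
The following Monday is Oct 1 2029.
The following Thursday is Oct 4 2029.

Oct 4 2029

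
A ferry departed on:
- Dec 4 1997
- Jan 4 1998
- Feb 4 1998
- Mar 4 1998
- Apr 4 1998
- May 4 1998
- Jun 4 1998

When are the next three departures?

Jul 4 1998, Aug 4 1998, Sep 4 1998

The day-of-month is always 4 (31, 31, 28, 31, 30, 31 days between events).
So this recurs on the 4th of each month.
July 1998: Jul 4 1998.
Next: August 1998 → Aug 4 1998.
September 1998: Sep 4 1998.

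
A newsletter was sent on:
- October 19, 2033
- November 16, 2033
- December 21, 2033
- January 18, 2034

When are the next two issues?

February 15, 2034; March 15, 2034

All dates are Wednesdays, 28, 35, 28 days apart.
Specifically, the 3rd Wednesday of each month.
February 2034 — 3rd Wednesday is February 15, 2034.
3rd Wednesday of March 2034: March 15, 2034.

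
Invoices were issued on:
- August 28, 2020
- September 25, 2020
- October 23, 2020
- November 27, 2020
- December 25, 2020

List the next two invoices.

These are Fridays at 28- or 35-day spacing (28, 28, 35, 28).
The pattern: 4th Friday of the month.
January 2021 — 4th Friday is January 22, 2021.
February 2021 — 4th Friday is February 26, 2021.

January 22, 2021; February 26, 2021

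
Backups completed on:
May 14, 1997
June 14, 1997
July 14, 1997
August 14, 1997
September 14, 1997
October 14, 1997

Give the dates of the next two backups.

Each date is the 14th; the gaps (31, 30, 31, 31, 30) track the month lengths.
The rule is the 14th of each month.
Next: November 1997 → November 14, 1997.
Next: December 1997 → December 14, 1997.

November 14, 1997; December 14, 1997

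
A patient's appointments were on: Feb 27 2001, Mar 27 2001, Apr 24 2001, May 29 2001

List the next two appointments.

Every date is a Tuesday; gaps 28, 28, 35 days.
Each is the last Tuesday of its month (at least one falls on the 29th or later, ruling out '4th Tuesday').
Last Tuesday of June 2001: Jun 26 2001.
July 2001 ends with Tuesday Jul 31 2001.

Jun 26 2001, Jul 31 2001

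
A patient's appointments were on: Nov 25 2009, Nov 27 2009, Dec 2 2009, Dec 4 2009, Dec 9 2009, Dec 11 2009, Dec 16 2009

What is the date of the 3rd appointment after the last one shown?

Dec 25 2009

Gaps: 2, 5, 2, 5, 2, 5 days — not constant, but cyclic with period 2.
The events fall on every Wednesday and Friday.
The following Friday is Dec 18 2009.
Next Wednesday: Dec 23 2009.
Next Friday: Dec 25 2009.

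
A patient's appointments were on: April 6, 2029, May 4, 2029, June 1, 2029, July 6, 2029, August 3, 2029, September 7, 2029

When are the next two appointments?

Gaps: 28, 28, 35, 28, 35 days — a mix of 28 and 35. Every date is a Friday.
Each is the 1st Friday of its month.
October 2029 — 1st Friday is October 5, 2029.
1st Friday of November 2029: November 2, 2029.

October 5, 2029; November 2, 2029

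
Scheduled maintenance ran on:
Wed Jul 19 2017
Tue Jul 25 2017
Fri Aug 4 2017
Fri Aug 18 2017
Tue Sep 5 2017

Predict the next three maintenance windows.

Gaps: 6, 10, 14, 18 days — each gap is 4 larger than the previous one.
Next gap: 22 days. Tue Sep 5 2017 + 22 days = Wed Sep 27 2017.
Next gap: 26 days. Wed Sep 27 2017 + 26 days = Mon Oct 23 2017.
Next gap: 30 days. Mon Oct 23 2017 + 30 days = Wed Nov 22 2017.

Wed Sep 27 2017, Mon Oct 23 2017, Wed Nov 22 2017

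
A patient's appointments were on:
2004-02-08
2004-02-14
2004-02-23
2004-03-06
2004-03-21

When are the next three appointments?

2004-04-08, 2004-04-29, 2004-05-23

Gaps: 6, 9, 12, 15 days — each gap is 3 larger than the previous one.
Next gap: 18 days. 2004-03-21 + 18 days = 2004-04-08.
Next gap: 21 days. 2004-04-08 + 21 days = 2004-04-29.
Next gap: 24 days. 2004-04-29 + 24 days = 2004-05-23.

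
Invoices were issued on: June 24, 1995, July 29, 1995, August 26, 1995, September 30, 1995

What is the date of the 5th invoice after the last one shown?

All Saturdays; the gaps (35, 28, 35) vary with month length.
This is the last Saturday of each month.
October 1995 ends with Saturday October 28, 1995.
Last Saturday of November 1995: November 25, 1995.
Last Saturday of December 1995: December 30, 1995.
Last Saturday of January 1996: January 27, 1996.
Last Saturday of February 1996: February 24, 1996.

February 24, 1996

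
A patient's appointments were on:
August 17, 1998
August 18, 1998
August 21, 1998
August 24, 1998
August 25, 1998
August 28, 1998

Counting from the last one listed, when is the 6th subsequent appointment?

September 11, 1998

The gap pattern 1, 3, 3, 1, 3 repeats every 3 events.
These are the Mondays, Tuesdays and Fridays of each week.
The following Monday is August 31, 1998.
Next Tuesday: September 1, 1998.
Next Friday: September 4, 1998.
The following Monday is September 7, 1998.
Next Tuesday: September 8, 1998.
Next Friday: September 11, 1998.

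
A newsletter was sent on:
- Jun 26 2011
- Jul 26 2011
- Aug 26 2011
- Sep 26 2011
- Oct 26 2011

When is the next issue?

Nov 26 2011

Gaps: 30, 31, 31, 30 days — not constant. Every event is on the 26th of the month.
Pattern: the 26th of each month.
November 2011: Nov 26 2011.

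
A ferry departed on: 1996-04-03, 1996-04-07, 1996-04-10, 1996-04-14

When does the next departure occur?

1996-04-17

Every event lands on a Wednesday or Sunday (gaps cycle 4, 3, 4).
So the schedule is: every Wednesday and Sunday.
Next Wednesday: 1996-04-17.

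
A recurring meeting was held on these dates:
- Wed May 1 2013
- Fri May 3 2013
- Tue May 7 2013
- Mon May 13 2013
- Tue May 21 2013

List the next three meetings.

Fri May 31 2013, Wed Jun 12 2013, Wed Jun 26 2013

The spacing grows by 2 each time: 2, 4, 6, 8 days.
Next gap: 10 days. Tue May 21 2013 + 10 days = Fri May 31 2013.
Next gap: 12 days. Fri May 31 2013 + 12 days = Wed Jun 12 2013.
Next gap: 14 days. Wed Jun 12 2013 + 14 days = Wed Jun 26 2013.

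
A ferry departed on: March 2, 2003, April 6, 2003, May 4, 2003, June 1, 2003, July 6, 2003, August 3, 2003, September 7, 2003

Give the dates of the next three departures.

These are Sundays at 28- or 35-day spacing (35, 28, 28, 35, 28, 35).
The pattern: 1st Sunday of the month.
October 2003 — 1st Sunday is October 5, 2003.
1st Sunday of November 2003: November 2, 2003.
December 2003 — 1st Sunday is December 7, 2003.

October 5, 2003; November 2, 2003; December 7, 2003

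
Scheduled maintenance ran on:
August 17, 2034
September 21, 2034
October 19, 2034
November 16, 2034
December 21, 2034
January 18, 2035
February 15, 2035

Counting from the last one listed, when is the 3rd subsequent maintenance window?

Gaps: 35, 28, 28, 35, 28, 28 days — a mix of 28 and 35. Every date is a Thursday.
Each is the 3rd Thursday of its month.
March 2035 — 3rd Thursday is March 15, 2035.
3rd Thursday of April 2035: April 19, 2035.
3rd Thursday of May 2035: May 17, 2035.

May 17, 2035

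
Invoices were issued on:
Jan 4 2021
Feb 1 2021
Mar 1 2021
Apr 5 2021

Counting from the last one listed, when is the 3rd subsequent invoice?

Jul 5 2021

All dates are Mondays, 28, 28, 35 days apart.
Specifically, the 1st Monday of each month.
1st Monday of May 2021: May 3 2021.
1st Monday of June 2021: Jun 7 2021.
1st Monday of July 2021: Jul 5 2021.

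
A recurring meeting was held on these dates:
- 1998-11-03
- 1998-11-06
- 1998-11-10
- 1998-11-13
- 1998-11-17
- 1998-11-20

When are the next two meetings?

The gap pattern 3, 4, 3, 4, 3 repeats every 2 events.
These are the Tuesdays and Fridays of each week.
Next Tuesday: 1998-11-24.
The following Friday is 1998-11-27.

1998-11-24, 1998-11-27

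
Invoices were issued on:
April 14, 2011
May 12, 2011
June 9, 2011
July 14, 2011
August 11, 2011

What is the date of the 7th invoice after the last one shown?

These are Thursdays at 28- or 35-day spacing (28, 28, 35, 28).
The pattern: 2nd Thursday of the month.
2nd Thursday of September 2011: September 8, 2011.
2nd Thursday of October 2011: October 13, 2011.
2nd Thursday of November 2011: November 10, 2011.
December 2011 — 2nd Thursday is December 8, 2011.
2nd Thursday of January 2012: January 12, 2012.
2nd Thursday of February 2012: February 9, 2012.
2nd Thursday of March 2012: March 8, 2012.

March 8, 2012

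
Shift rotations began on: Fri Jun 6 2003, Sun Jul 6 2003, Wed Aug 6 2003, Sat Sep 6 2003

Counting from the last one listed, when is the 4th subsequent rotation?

Tue Jan 6 2004

Each date is the 6th; the gaps (30, 31, 31) track the month lengths.
The rule is the 6th of each month.
Next: October 2003 → Mon Oct 6 2003.
November 2003: Thu Nov 6 2003.
Next: December 2003 → Sat Dec 6 2003.
Next: January 2004 → Tue Jan 6 2004.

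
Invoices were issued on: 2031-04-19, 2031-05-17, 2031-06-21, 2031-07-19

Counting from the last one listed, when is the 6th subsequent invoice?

All dates are Saturdays, 28, 35, 28 days apart.
Specifically, the 3rd Saturday of each month.
August 2031 — 3rd Saturday is 2031-08-16.
September 2031 — 3rd Saturday is 2031-09-20.
3rd Saturday of October 2031: 2031-10-18.
3rd Saturday of November 2031: 2031-11-15.
December 2031 — 3rd Saturday is 2031-12-20.
3rd Saturday of January 2032: 2032-01-17.

2032-01-17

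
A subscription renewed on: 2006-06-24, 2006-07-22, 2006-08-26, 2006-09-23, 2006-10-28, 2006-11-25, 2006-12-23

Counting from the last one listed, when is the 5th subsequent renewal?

These are Saturdays at 28- or 35-day spacing (28, 35, 28, 35, 28, 28).
The pattern: 4th Saturday of the month.
4th Saturday of January 2007: 2007-01-27.
4th Saturday of February 2007: 2007-02-24.
4th Saturday of March 2007: 2007-03-24.
April 2007 — 4th Saturday is 2007-04-28.
May 2007 — 4th Saturday is 2007-05-26.

2007-05-26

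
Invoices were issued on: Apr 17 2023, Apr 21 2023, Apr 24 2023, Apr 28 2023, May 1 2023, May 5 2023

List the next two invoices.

Gaps: 4, 3, 4, 3, 4 days — not constant, but cyclic with period 2.
The events fall on every Monday and Friday.
The following Monday is May 8 2023.
The following Friday is May 12 2023.

May 8 2023, May 12 2023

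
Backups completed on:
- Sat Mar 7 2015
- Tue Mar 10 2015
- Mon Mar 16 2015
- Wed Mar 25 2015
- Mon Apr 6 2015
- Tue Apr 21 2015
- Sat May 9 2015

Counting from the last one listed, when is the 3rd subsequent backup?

The spacing grows by 3 each time: 3, 6, 9, 12, 15, 18 days.
Next gap: 21 days. Sat May 9 2015 + 21 days = Sat May 30 2015.
Next gap: 24 days. Sat May 30 2015 + 24 days = Tue Jun 23 2015.
Next gap: 27 days. Tue Jun 23 2015 + 27 days = Mon Jul 20 2015.

Mon Jul 20 2015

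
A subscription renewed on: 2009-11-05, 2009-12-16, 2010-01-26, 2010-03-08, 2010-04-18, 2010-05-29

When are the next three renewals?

Gaps between consecutive events: 41, 41, 41, 41, 41 days — a constant 41-day interval.
2010-05-29 + 41 days = 2010-07-09.
2010-07-09 + 41 days = 2010-08-19.
2010-08-19 + 41 days = 2010-09-29.

2010-07-09, 2010-08-19, 2010-09-29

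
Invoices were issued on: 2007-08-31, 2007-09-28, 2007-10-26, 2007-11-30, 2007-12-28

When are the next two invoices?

2008-01-25, 2008-02-29

All Fridays; the gaps (28, 28, 35, 28) vary with month length.
This is the last Friday of each month.
January 2008 ends with Friday 2008-01-25.
Last Friday of February 2008: 2008-02-29.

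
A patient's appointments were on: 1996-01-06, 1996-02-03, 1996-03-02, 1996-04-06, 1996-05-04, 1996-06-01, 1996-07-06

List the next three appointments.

1996-08-03, 1996-09-07, 1996-10-05

All dates are Saturdays, 28, 28, 35, 28, 28, 35 days apart.
Specifically, the 1st Saturday of each month.
August 1996 — 1st Saturday is 1996-08-03.
1st Saturday of September 1996: 1996-09-07.
1st Saturday of October 1996: 1996-10-05.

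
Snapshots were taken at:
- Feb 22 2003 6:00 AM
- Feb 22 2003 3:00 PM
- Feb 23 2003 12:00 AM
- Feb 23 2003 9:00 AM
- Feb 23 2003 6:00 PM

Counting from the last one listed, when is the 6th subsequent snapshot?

Feb 26 2003 12:00 AM

The interval is a steady 9 hours (9, 9, 9, 9).
Feb 23 2003 6:00 PM + 9 h = Feb 24 2003 3:00 AM.
Feb 24 2003 3:00 AM + 9 h = Feb 24 2003 12:00 PM.
Feb 24 2003 12:00 PM + 9 h = Feb 24 2003 9:00 PM.
Feb 24 2003 9:00 PM + 9 h = Feb 25 2003 6:00 AM.
Feb 25 2003 6:00 AM + 9 h = Feb 25 2003 3:00 PM.
Feb 25 2003 3:00 PM + 9 h = Feb 26 2003 12:00 AM.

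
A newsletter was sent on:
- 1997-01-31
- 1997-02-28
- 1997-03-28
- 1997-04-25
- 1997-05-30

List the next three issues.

These are Fridays with 28, 28, 28, 35-day gaps.
Each is the final Friday of its month — 1997-01-31 is past the 28th, so '4th Friday' doesn't fit.
June 1997 ends with Friday 1997-06-27.
Last Friday of July 1997: 1997-07-25.
August 1997 ends with Friday 1997-08-29.

1997-06-27, 1997-07-25, 1997-08-29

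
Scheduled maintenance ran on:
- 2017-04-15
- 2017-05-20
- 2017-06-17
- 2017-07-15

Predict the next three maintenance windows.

Gaps: 35, 28, 28 days — a mix of 28 and 35. Every date is a Saturday.
Each is the 3rd Saturday of its month.
3rd Saturday of August 2017: 2017-08-19.
3rd Saturday of September 2017: 2017-09-16.
October 2017 — 3rd Saturday is 2017-10-21.

2017-08-19, 2017-09-16, 2017-10-21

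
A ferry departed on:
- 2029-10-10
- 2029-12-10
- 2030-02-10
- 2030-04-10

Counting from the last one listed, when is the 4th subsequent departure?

Each date is the 10th; the gaps (61, 62, 59) track the month lengths.
The rule is the 10th of every 2 months.
June 2030: 2030-06-10.
August 2030: 2030-08-10.
October 2030: 2030-10-10.
Next: December 2030 → 2030-12-10.

2030-12-10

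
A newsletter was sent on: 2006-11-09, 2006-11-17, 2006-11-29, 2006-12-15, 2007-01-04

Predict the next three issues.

2007-01-28, 2007-02-25, 2007-03-29

Intervals are 8, 12, 16, 20 days — an arithmetic progression with common difference 4.
Next gap: 24 days. 2007-01-04 + 24 days = 2007-01-28.
Next gap: 28 days. 2007-01-28 + 28 days = 2007-02-25.
Next gap: 32 days. 2007-02-25 + 32 days = 2007-03-29.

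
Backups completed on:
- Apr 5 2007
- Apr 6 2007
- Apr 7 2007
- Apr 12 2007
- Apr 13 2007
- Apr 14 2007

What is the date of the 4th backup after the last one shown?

Gaps: 1, 1, 5, 1, 1 days — not constant, but cyclic with period 3.
The events fall on every Thursday, Friday and Saturday.
The following Thursday is Apr 19 2007.
The following Friday is Apr 20 2007.
The following Saturday is Apr 21 2007.
Next Thursday: Apr 26 2007.

Apr 26 2007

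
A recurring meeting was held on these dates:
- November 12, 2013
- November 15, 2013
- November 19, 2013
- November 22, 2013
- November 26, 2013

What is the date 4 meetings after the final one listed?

Every event lands on a Tuesday or Friday (gaps cycle 3, 4, 3, 4).
So the schedule is: every Tuesday and Friday.
The following Friday is November 29, 2013.
The following Tuesday is December 3, 2013.
The following Friday is December 6, 2013.
Next Tuesday: December 10, 2013.

December 10, 2013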